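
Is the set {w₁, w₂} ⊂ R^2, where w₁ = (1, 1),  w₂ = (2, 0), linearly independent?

Form the 2×2 matrix with these as columns; its determinant is -2.
A nonzero determinant means the columns are linearly independent.

linearly independent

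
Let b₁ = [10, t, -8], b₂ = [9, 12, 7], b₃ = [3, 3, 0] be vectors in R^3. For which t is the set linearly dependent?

The set is linearly dependent precisely when det[b₁; b₂; b₃] = 0.
Cofactor expansion gives det = 21*t - 138.
Solving 21*t - 138 = 0 yields t = 46/7.

t = 46/7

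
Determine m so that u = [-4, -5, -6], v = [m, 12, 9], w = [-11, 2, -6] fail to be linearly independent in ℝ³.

m = 3/2

Place the vectors as rows of a 3×3 matrix; dependence ⇔ determinant zero.
Cofactor expansion gives det = 63 - 42*m.
This vanishes exactly when m = 3/2.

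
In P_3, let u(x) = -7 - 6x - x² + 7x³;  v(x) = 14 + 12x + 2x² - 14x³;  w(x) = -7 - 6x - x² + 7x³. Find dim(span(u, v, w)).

1

Pass to coordinate vectors with respect to the basis {1, x, …, x³}.
Form the matrix with u, v, w as columns and reduce.
Reduction leaves 1 leading entry, giving rank 1.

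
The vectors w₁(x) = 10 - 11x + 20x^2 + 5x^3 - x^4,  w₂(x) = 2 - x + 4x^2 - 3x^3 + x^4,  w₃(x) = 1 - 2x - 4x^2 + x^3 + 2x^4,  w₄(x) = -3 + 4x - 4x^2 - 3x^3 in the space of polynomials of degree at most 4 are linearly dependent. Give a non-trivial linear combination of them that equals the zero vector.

Take coordinates with respect to {1, x, …, x^4}.
Row-reduce the matrix with w₁, w₂, w₃, w₄ as columns; the null space gives the coefficients.
One solution (up to scaling) is (1, -1, 1, 3).

w₁ - w₂ + w₃ + 3w₄ = 0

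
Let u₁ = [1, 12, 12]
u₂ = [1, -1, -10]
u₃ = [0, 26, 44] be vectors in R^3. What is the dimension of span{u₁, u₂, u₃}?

2

Form the matrix with u₁, u₂, u₃ as columns and reduce.
There are 2 pivot columns, so rank = 2.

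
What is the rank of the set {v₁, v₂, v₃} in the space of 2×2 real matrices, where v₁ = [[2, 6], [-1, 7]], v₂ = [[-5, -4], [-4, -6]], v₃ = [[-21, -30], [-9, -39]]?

Use coordinates relative to {E₁₁, E₁₂, E₂₁, E₂₂}.
Row-reduce the 3×4 matrix with these as rows.
Exactly 2 pivots survive; hence the rank is 2.

2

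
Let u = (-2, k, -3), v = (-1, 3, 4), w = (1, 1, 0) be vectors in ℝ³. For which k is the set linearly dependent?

The set is linearly dependent precisely when det[u; v; w] = 0.
Cofactor expansion gives det = 4*k + 20.
This vanishes exactly when k = -5.

k = -5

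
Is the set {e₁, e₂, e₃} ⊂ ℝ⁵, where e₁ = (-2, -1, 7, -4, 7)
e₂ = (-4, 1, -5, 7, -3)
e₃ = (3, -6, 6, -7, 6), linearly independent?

linearly independent

Row-reduce the matrix whose columns are e₁, e₂, e₃.
The reduction yields 3 nonzero rows, so the rank is 3.
Since rank = 3 (the number of vectors), the set is linearly independent.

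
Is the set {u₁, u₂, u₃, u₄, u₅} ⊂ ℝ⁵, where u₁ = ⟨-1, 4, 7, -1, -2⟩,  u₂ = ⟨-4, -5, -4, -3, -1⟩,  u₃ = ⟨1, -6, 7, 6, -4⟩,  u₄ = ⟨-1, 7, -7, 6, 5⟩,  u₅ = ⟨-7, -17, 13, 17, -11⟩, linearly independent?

The matrix [u₁|u₂|u₃|u₄|u₅] has determinant 0.
A zero determinant means the columns are linearly dependent.
Indeed u₁ + 2u₂ + 3u₃ + u₄ - u₅ = 0.

linearly dependent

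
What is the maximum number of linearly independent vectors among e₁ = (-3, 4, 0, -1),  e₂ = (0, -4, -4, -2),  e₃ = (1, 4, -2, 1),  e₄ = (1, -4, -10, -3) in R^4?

3

Row-reduce the 4×4 matrix with these as rows.
Reduction leaves 3 leading entries, giving rank 3.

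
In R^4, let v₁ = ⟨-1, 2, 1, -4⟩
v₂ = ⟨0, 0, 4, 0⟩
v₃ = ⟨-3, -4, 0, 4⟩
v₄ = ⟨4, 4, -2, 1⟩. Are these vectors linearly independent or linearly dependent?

linearly independent

The matrix [v₁|v₂|v₃|v₄] has determinant -168.
A nonzero determinant means the columns are linearly independent.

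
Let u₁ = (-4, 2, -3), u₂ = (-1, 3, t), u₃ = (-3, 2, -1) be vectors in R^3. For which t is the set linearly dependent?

The set is linearly dependent precisely when det[u₁; u₂; u₃] = 0.
Cofactor expansion gives det = 2*t - 11.
This vanishes exactly when t = 11/2.

t = 11/2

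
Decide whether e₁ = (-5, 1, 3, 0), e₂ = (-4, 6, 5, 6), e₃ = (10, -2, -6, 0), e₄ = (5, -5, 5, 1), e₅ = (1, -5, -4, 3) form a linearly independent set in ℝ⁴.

There are 5 vectors in a 4-dimensional space, so they cannot be linearly independent.

linearly dependent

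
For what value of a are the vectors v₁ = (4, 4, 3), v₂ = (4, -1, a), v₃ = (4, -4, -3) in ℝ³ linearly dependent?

The vectors are dependent exactly when the determinant of the matrix with rows v₁, v₂, v₃ vanishes.
The determinant works out to 32*a + 24.
Setting this to zero gives a = -3/4.

a = -3/4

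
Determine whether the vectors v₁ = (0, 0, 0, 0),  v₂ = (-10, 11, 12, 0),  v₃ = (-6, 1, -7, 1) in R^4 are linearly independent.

linearly dependent

One of the vectors is the zero vector, so the set is linearly dependent.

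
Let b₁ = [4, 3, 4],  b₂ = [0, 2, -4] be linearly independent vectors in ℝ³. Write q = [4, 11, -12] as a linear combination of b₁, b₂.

Since b₁, b₂ are independent, the coefficients expressing q are uniquely determined by a linear system.
Row-reducing the augmented matrix gives the unique coefficients (c₁, c₂) = (1, 4).

q = b₁ + 4b₂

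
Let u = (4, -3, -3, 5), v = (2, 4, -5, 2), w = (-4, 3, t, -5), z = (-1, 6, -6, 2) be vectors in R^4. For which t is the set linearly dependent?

t = 3

Dependence holds iff the 4×4 matrix [u v w z] is singular.
Expanding, det = 82*t - 246.
This vanishes exactly when t = 3.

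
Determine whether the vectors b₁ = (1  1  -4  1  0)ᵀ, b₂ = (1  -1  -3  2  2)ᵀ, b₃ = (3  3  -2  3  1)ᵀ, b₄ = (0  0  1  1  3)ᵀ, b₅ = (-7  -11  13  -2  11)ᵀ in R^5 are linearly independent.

Place the vectors as rows of a 5×5 matrix and reduce to echelon form.
The reduction yields 4 nonzero rows, so the rank is 4.
Since rank 4 < 5, the set is linearly dependent.
Indeed 3b₁ - 2b₂ + 2b₃ - 3b₄ + b₅ = 0.

linearly dependent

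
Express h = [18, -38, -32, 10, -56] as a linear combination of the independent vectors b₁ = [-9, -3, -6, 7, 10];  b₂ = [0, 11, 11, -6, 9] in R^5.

Write h = α₁b₁ + α₂b₂ and equate components.
Back-substitution yields (α₁, α₂) = (-2, -4).

h = -2b₁ - 4b₂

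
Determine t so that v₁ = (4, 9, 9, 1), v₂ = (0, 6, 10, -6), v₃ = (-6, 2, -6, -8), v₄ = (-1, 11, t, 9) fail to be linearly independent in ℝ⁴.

Place the vectors as rows of a 4×4 matrix; dependence ⇔ determinant zero.
Cofactor expansion gives det = -216*t - 5616.
Setting this to zero gives t = -26.

t = -26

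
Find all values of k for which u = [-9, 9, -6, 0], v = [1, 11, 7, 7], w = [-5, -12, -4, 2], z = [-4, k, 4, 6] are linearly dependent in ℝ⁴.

Dependence holds iff the 4×4 matrix [u v w z] is singular.
Expanding, det = 3822 - 156*k.
This vanishes exactly when k = 49/2.

k = 49/2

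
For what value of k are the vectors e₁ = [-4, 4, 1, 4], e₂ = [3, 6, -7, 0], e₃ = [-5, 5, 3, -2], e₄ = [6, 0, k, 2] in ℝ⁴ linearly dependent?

The vectors are dependent exactly when the determinant of the matrix with rows e₁, e₂, e₃, e₄ vanishes.
Expanding, det = -252*k - 1806.
This vanishes exactly when k = -43/6.

k = -43/6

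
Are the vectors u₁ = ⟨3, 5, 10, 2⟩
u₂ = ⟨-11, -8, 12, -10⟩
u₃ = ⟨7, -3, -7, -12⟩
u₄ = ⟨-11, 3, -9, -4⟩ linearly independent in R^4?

Row-reduce the matrix whose columns are u₁, u₂, u₃, u₄.
The reduction yields 4 nonzero rows, so the rank is 4.
Since rank = 4 (the number of vectors), the set is linearly independent.

linearly independent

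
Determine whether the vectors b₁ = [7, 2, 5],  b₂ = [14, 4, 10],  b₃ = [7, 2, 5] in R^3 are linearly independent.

The matrix [b₁|b₂|b₃] has determinant 0.
A zero determinant means the columns are linearly dependent.
Indeed 2b₁ - b₂ = 0.

linearly dependent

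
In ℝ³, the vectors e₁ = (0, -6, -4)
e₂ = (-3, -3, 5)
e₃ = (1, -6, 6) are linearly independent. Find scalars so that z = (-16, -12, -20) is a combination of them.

Since e₁, e₂, e₃ are independent, the coefficients expressing z are uniquely determined by a linear system.
Back-substitution yields (a₁, a₂, a₃) = (4, 4, -4).

z = 4e₁ + 4e₂ - 4e₃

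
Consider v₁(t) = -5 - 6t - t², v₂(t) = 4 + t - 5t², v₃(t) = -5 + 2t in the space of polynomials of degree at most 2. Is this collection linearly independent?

Write each element as a coordinate vector in ℝ³ using {1, t, t²}.
Form the 3×3 matrix with these as columns; its determinant is -213.
A nonzero determinant means the columns are linearly independent.

linearly independent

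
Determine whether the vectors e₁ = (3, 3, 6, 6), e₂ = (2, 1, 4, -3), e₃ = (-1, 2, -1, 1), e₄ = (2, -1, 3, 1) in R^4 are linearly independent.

Place the vectors as rows of a 4×4 matrix and reduce to echelon form.
The reduction yields 3 nonzero rows, so the rank is 3.
Since rank 3 < 4, the set is linearly dependent.
Indeed e₁ - 3e₃ - 3e₄ = 0.

linearly dependent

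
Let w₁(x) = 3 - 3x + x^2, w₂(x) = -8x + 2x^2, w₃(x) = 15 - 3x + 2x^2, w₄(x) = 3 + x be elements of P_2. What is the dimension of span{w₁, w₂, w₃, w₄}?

Represent each element by its coordinate vector in ℝ³.
Form the matrix with w₁, w₂, w₃, w₄ as columns and reduce.
Reduction leaves 2 leading entries, giving rank 2.
(With 4 elements in a 3-dimensional space the rank is at most 3.)

dim = 2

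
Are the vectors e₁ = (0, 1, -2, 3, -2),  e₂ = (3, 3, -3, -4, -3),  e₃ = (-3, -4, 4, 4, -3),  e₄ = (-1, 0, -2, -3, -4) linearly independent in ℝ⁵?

linearly independent

Place the vectors as rows of a 4×5 matrix and reduce to echelon form.
The reduction yields 4 nonzero rows, so the rank is 4.
Since rank = 4 (the number of vectors), the set is linearly independent.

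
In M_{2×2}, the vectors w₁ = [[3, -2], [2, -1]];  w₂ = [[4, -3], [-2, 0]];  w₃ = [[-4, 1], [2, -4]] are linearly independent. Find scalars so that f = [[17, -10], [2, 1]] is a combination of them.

f = 3w₁ + w₂ - w₃

Work in coordinates with respect to the standard basis {E₁₁, E₁₂, E₂₁, E₂₂}.
Write f = α₁w₁ + … + α₃w₃ and equate components.
The system has the unique solution (α₁, α₂, α₃) = (3, 1, -1).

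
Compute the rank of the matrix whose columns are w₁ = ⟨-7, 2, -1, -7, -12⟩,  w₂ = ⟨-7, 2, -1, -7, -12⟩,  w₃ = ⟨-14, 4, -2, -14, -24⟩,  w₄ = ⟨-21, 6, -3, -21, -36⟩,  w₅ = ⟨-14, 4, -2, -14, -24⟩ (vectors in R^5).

1

Put the 5×5 matrix [w₁|w₂|w₃|w₄|w₅] into echelon form.
Exactly 1 pivot survives; hence the rank is 1.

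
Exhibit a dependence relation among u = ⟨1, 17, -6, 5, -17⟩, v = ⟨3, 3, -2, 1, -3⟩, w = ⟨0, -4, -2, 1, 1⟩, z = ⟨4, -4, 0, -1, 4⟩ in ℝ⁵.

Write the vectors as columns of a matrix and find a nonzero vector in its null space.
A generator of the null space is (1, -3, 0, 2).

u - 3v + 2z = 0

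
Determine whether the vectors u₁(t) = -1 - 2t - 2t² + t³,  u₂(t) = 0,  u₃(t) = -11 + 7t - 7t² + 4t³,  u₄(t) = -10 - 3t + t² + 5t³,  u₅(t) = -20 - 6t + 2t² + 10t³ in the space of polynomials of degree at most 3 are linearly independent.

linearly dependent

Take coordinates with respect to the standard basis {1, t, …, t³}.
There are 5 vectors in a 4-dimensional space, so they cannot be linearly independent.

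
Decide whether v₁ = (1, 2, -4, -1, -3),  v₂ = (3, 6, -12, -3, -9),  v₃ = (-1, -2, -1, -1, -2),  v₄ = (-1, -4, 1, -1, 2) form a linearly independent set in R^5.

linearly dependent

One vector is a scalar multiple of another, so the set is dependent.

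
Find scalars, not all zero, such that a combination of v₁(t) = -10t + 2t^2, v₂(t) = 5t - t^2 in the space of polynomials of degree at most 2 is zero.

Take coordinates with respect to {1, t, t^2}.
Set up α₁v₁ + α₂v₂ = 0 and solve the homogeneous system.
The free variable yields coefficients (1, 2) (any nonzero multiple also works).

v₁ + 2v₂ = 0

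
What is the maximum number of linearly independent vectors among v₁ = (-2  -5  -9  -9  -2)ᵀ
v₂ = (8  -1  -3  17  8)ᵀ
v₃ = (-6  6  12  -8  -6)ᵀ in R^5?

2

Form the matrix with v₁, v₂, v₃ as columns and reduce.
There are 2 pivot columns, so rank = 2.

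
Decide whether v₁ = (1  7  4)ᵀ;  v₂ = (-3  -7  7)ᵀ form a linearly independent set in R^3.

linearly independent

Row-reduce the matrix whose columns are v₁, v₂.
The reduction yields 2 nonzero rows, so the rank is 2.
Since rank = 2 (the number of vectors), the set is linearly independent.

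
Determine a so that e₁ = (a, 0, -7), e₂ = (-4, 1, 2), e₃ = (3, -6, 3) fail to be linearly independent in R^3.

Dependence holds iff the 3×3 matrix [e₁ e₂ e₃] is singular.
The determinant works out to 15*a - 147.
Solving 15*a - 147 = 0 yields a = 49/5.

a = 49/5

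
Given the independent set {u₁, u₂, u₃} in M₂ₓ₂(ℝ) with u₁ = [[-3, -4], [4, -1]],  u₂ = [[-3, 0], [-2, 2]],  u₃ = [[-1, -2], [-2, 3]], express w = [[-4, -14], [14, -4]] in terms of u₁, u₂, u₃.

Take coordinate vectors relative to {E₁₁, E₁₂, E₂₁, E₂₂}.
Since u₁, u₂, u₃ are independent, the coefficients expressing w are uniquely determined by a linear system.
Back-substitution yields (a₁, a₂, a₃) = (3, -2, 1).

w = 3u₁ - 2u₂ + u₃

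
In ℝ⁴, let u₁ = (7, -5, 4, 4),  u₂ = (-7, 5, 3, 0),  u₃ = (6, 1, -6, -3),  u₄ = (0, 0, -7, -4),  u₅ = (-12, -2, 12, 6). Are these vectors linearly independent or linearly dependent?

linearly dependent

There are 5 vectors in a 4-dimensional space, so they cannot be linearly independent.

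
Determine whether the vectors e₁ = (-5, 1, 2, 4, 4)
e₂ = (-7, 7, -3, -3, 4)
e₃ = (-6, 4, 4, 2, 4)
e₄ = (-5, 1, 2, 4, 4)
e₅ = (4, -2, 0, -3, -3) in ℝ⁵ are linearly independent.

Two of the vectors are equal, giving an immediate dependence.

linearly dependent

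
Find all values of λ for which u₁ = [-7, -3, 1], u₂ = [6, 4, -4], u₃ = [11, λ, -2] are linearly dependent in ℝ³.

The vectors are dependent exactly when the determinant of the matrix with rows u₁, u₂, u₃ vanishes.
The determinant works out to 108 - 22*λ.
This vanishes exactly when λ = 54/11.

λ = 54/11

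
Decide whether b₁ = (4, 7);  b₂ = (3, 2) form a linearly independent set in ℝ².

linearly independent

Place the vectors as rows of a 2×2 matrix and reduce to echelon form.
The reduction yields 2 nonzero rows, so the rank is 2.
Since rank = 2 (the number of vectors), the set is linearly independent.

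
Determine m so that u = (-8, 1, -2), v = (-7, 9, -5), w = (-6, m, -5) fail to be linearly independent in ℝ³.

m = 19/2

The vectors are dependent exactly when the determinant of the matrix with rows u, v, w vanishes.
The determinant works out to 247 - 26*m.
Solving 247 - 26*m = 0 yields m = 19/2.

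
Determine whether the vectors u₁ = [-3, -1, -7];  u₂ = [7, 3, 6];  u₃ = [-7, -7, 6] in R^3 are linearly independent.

Place the vectors as rows of a 3×3 matrix and reduce to echelon form.
The reduction yields 3 nonzero rows, so the rank is 3.
Since rank = 3 (the number of vectors), the set is linearly independent.

linearly independent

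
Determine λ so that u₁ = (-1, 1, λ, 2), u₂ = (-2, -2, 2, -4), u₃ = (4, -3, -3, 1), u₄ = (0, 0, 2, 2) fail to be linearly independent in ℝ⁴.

The vectors are dependent exactly when the determinant of the matrix with rows u₁, u₂, u₃, u₄ vanishes.
Cofactor expansion gives det = 28*λ - 76.
This vanishes exactly when λ = 19/7.

λ = 19/7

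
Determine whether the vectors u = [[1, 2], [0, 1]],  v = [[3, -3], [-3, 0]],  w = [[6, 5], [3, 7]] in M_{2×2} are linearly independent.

linearly independent

Write each element as a coordinate vector in ℝ⁴ using {E₁₁, E₁₂, E₂₁, E₂₂}.
Place the vectors as rows of a 3×4 matrix and reduce to echelon form.
The reduction yields 3 nonzero rows, so the rank is 3.
Since rank = 3 (the number of vectors), the set is linearly independent.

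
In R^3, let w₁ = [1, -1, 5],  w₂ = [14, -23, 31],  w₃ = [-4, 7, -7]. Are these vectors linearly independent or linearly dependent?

linearly dependent

Form the 3×3 matrix with these as columns; its determinant is 0.
A zero determinant means the columns are linearly dependent.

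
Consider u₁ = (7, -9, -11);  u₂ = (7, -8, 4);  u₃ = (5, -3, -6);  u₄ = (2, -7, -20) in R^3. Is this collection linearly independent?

There are 4 vectors in a 3-dimensional space, so they cannot be linearly independent.

linearly dependent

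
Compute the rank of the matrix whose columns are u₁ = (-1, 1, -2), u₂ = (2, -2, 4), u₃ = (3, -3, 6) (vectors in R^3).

Put the 3×3 matrix [u₁|u₂|u₃] into echelon form.
Exactly 1 pivot survives; hence the rank is 1.

rank 1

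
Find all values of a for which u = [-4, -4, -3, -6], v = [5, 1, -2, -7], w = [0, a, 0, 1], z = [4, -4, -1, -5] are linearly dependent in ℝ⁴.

a = 40/7

The vectors are dependent exactly when the determinant of the matrix with rows u, v, w, z vanishes.
The determinant works out to 21*a - 120.
This vanishes exactly when a = 40/7.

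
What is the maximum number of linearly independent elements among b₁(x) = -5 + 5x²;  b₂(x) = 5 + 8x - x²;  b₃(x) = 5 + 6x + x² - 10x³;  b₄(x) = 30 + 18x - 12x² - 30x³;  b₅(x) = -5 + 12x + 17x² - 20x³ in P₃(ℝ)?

Pass to coordinate vectors with respect to the basis {1, x, …, x³}.
Row-reduce the 5×4 matrix with these as rows.
Exactly 3 pivots survive; hence the rank is 3.
(With 5 elements in a 4-dimensional space the rank is at most 4.)

3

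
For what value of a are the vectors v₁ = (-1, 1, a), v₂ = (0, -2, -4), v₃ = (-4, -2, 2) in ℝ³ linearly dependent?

The vectors are dependent exactly when the determinant of the matrix with rows v₁, v₂, v₃ vanishes.
The determinant works out to 28 - 8*a.
Solving 28 - 8*a = 0 yields a = 7/2.

a = 7/2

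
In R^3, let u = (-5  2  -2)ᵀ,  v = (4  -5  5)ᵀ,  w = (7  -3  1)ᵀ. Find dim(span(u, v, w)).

Form the matrix with u, v, w as columns and reduce.
Reduction leaves 3 leading entries, giving rank 3.

dim = 3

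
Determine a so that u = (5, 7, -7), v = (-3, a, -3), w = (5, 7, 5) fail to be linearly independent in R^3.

The set is linearly dependent precisely when det[u; v; w] = 0.
The determinant works out to 60*a + 252.
This vanishes exactly when a = -21/5.

a = -21/5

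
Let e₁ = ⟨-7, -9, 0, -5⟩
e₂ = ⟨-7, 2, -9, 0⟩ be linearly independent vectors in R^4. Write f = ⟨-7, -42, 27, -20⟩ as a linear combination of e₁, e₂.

Write f = a₁e₁ + a₂e₂ and equate components.
Row-reducing the augmented matrix gives the unique coefficients (a₁, a₂) = (4, -3).

f = 4e₁ - 3e₂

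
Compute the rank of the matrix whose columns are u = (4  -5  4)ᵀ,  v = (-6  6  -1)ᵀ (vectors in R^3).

rank 2

Row-reduce the 2×3 matrix with these as rows.
Exactly 2 pivots survive; hence the rank is 2.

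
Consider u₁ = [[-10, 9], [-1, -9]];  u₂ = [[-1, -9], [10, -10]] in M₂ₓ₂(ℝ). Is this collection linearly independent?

linearly independent

Take coordinates with respect to the standard basis {E₁₁, E₁₂, E₂₁, E₂₂}.
Row-reduce the matrix whose columns are u₁, u₂.
The reduction yields 2 nonzero rows, so the rank is 2.
Since rank = 2 (the number of vectors), the set is linearly independent.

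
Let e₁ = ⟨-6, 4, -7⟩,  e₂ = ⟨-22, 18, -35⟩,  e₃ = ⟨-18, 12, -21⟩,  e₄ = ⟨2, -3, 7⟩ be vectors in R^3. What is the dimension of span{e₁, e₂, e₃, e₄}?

Row-reduce the 4×3 matrix with these as rows.
There are 2 pivot columns, so rank = 2.
(With 4 elements in a 3-dimensional space the rank is at most 3.)

2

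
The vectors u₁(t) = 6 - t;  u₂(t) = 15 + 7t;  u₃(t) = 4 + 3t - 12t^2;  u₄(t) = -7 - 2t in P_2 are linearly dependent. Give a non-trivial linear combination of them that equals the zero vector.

Write each element as a vector in ℝ³ using {1, t, t^2}.
Row-reduce the matrix with u₁, u₂, u₃, u₄ as columns; the null space gives the coefficients.
A generator of the null space is (1, 1, 0, 3).

u₁ + u₂ + 3u₄ = 0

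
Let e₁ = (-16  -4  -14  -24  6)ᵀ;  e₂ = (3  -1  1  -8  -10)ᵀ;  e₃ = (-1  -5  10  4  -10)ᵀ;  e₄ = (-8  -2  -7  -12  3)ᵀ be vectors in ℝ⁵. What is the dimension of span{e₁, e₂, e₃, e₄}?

dim = 3

Row-reduce the 4×5 matrix with these as rows.
Exactly 3 pivots survive; hence the rank is 3.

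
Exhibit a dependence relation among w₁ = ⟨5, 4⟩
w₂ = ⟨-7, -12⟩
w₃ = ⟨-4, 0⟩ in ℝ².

Row-reduce the matrix with w₁, w₂, w₃ as columns; the null space gives the coefficients.
The free variable yields coefficients (3, 1, 2) (any nonzero multiple also works).

3w₁ + w₂ + 2w₃ = 0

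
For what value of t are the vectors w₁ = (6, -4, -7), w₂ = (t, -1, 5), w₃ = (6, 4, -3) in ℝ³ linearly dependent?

The set is linearly dependent precisely when det[w₁; w₂; w₃] = 0.
The determinant works out to -40*t - 264.
This vanishes exactly when t = -33/5.

t = -33/5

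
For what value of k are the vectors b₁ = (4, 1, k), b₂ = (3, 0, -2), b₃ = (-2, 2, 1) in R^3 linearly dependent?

k = -17/6

Dependence holds iff the 3×3 matrix [b₁ b₂ b₃] is singular.
Expanding, det = 6*k + 17.
Solving 6*k + 17 = 0 yields k = -17/6.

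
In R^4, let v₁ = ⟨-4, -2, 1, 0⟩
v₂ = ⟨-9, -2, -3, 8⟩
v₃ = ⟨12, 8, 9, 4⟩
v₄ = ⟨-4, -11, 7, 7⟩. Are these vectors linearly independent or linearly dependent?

linearly independent

Place the vectors as rows of a 4×4 matrix and reduce to echelon form.
The reduction yields 4 nonzero rows, so the rank is 4.
Since rank = 4 (the number of vectors), the set is linearly independent.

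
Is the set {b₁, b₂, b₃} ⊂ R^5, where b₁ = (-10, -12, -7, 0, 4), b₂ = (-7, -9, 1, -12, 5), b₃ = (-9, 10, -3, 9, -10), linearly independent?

linearly independent

Row-reduce the matrix whose columns are b₁, b₂, b₃.
The reduction yields 3 nonzero rows, so the rank is 3.
Since rank = 3 (the number of vectors), the set is linearly independent.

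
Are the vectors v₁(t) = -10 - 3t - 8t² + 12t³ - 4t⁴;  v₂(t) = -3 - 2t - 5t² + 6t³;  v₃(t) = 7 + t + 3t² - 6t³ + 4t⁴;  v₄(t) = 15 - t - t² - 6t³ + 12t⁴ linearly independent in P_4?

Take coordinates with respect to the standard basis {1, t, …, t⁴}.
Place the vectors as rows of a 4×5 matrix and reduce to echelon form.
The reduction yields 2 nonzero rows, so the rank is 2.
Since rank 2 < 4, the set is linearly dependent.
Indeed v₁ - v₂ + v₃ = 0.

linearly dependent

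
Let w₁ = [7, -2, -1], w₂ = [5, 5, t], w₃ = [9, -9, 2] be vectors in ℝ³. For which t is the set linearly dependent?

Place the vectors as rows of a 3×3 matrix; dependence ⇔ determinant zero.
The determinant works out to 45*t + 180.
Setting this to zero gives t = -4.

t = -4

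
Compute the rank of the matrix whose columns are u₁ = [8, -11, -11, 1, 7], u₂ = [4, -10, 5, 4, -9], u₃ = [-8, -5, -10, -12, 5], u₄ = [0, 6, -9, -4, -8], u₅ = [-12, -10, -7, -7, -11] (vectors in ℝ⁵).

Row-reduce the 5×5 matrix with these as rows.
There are 5 pivot columns, so rank = 5.

rank 5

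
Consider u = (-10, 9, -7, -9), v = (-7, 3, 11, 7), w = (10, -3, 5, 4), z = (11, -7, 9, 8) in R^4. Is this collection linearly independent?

The matrix [u|v|w|z] has determinant -976.
A nonzero determinant means the columns are linearly independent.

linearly independent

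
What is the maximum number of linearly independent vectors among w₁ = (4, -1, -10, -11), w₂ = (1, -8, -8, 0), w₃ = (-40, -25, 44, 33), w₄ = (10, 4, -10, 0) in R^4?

3

Apply Gaussian elimination to the matrix whose rows are w₁, w₂, w₃, w₄.
Exactly 3 pivots survive; hence the rank is 3.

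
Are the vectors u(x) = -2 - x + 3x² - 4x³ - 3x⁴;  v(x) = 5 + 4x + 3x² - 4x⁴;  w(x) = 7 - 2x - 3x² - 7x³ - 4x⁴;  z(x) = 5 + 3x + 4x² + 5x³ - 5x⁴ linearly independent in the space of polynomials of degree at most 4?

linearly independent

Write each element as a coordinate vector in ℝ⁵ using {1, x, …, x⁴}.
Place the vectors as rows of a 4×5 matrix and reduce to echelon form.
The reduction yields 4 nonzero rows, so the rank is 4.
Since rank = 4 (the number of vectors), the set is linearly independent.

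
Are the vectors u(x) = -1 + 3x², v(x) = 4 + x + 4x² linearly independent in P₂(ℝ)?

linearly independent

Write each element as a coordinate vector in ℝ³ using {1, x, x²}.
Row-reduce the matrix whose columns are u, v.
The reduction yields 2 nonzero rows, so the rank is 2.
Since rank = 2 (the number of vectors), the set is linearly independent.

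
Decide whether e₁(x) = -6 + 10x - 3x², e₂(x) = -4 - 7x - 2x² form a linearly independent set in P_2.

linearly independent

Take coordinates with respect to the standard basis {1, x, x²}.
Row-reduce the matrix whose columns are e₁, e₂.
The reduction yields 2 nonzero rows, so the rank is 2.
Since rank = 2 (the number of vectors), the set is linearly independent.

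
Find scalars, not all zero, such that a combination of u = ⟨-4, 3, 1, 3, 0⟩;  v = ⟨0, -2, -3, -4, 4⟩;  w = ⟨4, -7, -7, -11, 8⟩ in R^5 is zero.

Solve the homogeneous system with u, v, w as columns by row-reducing the coefficient matrix.
The free variable yields coefficients (1, -2, 1) (any nonzero multiple also works).

u - 2v + w = 0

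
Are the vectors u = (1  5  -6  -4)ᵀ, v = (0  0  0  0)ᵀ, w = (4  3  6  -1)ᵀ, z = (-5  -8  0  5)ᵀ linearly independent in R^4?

linearly dependent

One of the vectors is the zero vector, so the set is linearly dependent.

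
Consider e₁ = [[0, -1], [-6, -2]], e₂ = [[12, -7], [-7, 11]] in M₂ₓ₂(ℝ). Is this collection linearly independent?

Take coordinates with respect to the standard basis {E₁₁, E₁₂, E₂₁, E₂₂}.
Row-reduce the matrix whose columns are e₁, e₂.
The reduction yields 2 nonzero rows, so the rank is 2.
Since rank = 2 (the number of vectors), the set is linearly independent.

linearly independent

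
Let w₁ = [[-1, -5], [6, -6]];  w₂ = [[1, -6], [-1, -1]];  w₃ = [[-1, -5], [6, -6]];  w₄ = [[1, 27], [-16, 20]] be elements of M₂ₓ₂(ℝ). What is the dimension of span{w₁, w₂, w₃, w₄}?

2

Represent each element by its coordinate vector in ℝ⁴.
Row-reduce the 4×4 matrix with these as rows.
There are 2 pivot columns, so rank = 2.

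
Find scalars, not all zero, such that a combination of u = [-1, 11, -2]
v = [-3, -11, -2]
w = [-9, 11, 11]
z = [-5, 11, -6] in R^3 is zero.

Write the vectors as columns of a matrix and find a nonzero vector in its null space.
A generator of the null space is (2, 1, 0, -1).

2u + v - z = 0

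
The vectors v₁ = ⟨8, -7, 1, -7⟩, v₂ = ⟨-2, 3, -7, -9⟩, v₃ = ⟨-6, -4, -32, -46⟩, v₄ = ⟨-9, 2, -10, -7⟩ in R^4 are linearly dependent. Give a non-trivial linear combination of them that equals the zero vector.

2v₁ + 2v₂ - v₃ + 2v₄ = 0

Write the vectors as columns of a matrix and find a nonzero vector in its null space.
A generator of the null space is (2, 2, -1, 2).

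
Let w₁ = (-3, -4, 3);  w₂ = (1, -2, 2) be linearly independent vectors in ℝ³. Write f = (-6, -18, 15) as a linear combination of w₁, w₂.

f = 3w₁ + 3w₂

Solve the system with w₁, w₂ as columns and f as the right-hand side.
The system has the unique solution (α₁, α₂) = (3, 3).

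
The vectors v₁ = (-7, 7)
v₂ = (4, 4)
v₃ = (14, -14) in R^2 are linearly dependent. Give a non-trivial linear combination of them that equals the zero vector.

Row-reduce the matrix with v₁, v₂, v₃ as columns; the null space gives the coefficients.
A generator of the null space is (2, 0, 1).

2v₁ + v₃ = 0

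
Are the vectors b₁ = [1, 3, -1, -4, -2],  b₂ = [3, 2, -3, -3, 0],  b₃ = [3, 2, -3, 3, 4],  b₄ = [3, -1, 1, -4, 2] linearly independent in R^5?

linearly independent

Row-reduce the matrix whose columns are b₁, b₂, b₃, b₄.
The reduction yields 4 nonzero rows, so the rank is 4.
Since rank = 4 (the number of vectors), the set is linearly independent.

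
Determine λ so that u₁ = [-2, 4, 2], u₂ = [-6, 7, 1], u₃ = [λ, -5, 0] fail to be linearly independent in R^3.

The set is linearly dependent precisely when det[u₁; u₂; u₃] = 0.
Cofactor expansion gives det = 50 - 10*λ.
This vanishes exactly when λ = 5.

λ = 5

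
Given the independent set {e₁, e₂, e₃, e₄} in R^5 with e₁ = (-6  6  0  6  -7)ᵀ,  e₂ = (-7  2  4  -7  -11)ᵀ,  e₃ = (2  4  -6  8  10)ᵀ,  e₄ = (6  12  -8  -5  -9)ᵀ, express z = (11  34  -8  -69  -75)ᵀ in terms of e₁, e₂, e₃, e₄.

Write z = a₁e₁ + … + a₄e₄ and equate components.
Back-substitution yields (a₁, …, a₄) = (-2, 3, -2, 4).

z = -2e₁ + 3e₂ - 2e₃ + 4e₄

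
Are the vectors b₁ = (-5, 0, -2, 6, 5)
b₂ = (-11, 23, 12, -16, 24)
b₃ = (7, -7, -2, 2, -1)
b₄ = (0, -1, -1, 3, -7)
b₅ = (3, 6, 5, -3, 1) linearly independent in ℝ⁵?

linearly dependent

Place the vectors as rows of a 5×5 matrix and reduce to echelon form.
The reduction yields 4 nonzero rows, so the rank is 4.
Since rank 4 < 5, the set is linearly dependent.
Indeed b₂ + 2b₃ + 3b₄ - b₅ = 0.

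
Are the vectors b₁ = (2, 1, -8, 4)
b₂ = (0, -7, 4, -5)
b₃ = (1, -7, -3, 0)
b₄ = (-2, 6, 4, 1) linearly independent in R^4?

Place the vectors as rows of a 4×4 matrix and reduce to echelon form.
The reduction yields 3 nonzero rows, so the rank is 3.
Since rank 3 < 4, the set is linearly dependent.

linearly dependent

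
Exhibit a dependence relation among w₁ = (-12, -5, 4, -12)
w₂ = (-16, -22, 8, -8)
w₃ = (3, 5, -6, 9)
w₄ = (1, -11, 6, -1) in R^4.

2w₁ - w₂ + 2w₃ + 2w₄ = 0

Row-reduce the matrix with w₁, w₂, w₃, w₄ as columns; the null space gives the coefficients.
The free variable yields coefficients (2, -1, 2, 2) (any nonzero multiple also works).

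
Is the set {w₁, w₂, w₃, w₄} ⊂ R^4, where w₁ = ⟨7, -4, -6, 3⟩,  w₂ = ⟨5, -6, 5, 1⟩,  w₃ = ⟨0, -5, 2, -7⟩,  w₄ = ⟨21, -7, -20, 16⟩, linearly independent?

linearly dependent

Form the 4×4 matrix with these as columns; its determinant is 0.
A zero determinant means the columns are linearly dependent.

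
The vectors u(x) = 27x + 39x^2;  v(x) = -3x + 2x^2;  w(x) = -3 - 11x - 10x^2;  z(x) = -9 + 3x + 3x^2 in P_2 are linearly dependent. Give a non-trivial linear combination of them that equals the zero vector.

Take coordinates with respect to {1, x, x^2}.
Write the vectors as columns of a matrix and find a nonzero vector in its null space.
The free variable yields coefficients (1, -3, 3, -1) (any nonzero multiple also works).

u - 3v + 3w - z = 0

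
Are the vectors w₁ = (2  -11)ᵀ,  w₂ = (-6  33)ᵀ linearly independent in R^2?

Row-reduce the matrix whose columns are w₁, w₂.
The reduction yields 1 nonzero row, so the rank is 1.
Since rank 1 < 2, the set is linearly dependent.
Indeed 3w₁ + w₂ = 0.

linearly dependent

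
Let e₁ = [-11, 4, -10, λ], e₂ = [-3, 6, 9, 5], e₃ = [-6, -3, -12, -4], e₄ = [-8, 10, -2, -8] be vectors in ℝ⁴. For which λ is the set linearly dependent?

Place the vectors as rows of a 4×4 matrix; dependence ⇔ determinant zero.
The determinant works out to 630*λ + 3990.
Setting this to zero gives λ = -19/3.

λ = -19/3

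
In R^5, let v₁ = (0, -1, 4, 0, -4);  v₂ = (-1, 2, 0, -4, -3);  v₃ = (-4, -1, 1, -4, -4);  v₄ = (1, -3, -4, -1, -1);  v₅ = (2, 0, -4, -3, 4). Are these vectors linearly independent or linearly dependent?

Row-reduce the matrix whose columns are v₁, v₂, v₃, v₄, v₅.
The reduction yields 5 nonzero rows, so the rank is 5.
Since rank = 5 (the number of vectors), the set is linearly independent.

linearly independent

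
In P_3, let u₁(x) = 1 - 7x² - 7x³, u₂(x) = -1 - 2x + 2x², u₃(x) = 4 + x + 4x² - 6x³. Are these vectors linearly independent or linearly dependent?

Take coordinates with respect to the standard basis {1, x, …, x³}.
Row-reduce the matrix whose columns are u₁, u₂, u₃.
The reduction yields 3 nonzero rows, so the rank is 3.
Since rank = 3 (the number of vectors), the set is linearly independent.

linearly independent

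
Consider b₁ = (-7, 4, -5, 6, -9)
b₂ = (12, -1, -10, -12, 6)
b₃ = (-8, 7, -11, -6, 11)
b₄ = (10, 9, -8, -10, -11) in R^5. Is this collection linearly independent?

linearly independent

Place the vectors as rows of a 4×5 matrix and reduce to echelon form.
The reduction yields 4 nonzero rows, so the rank is 4.
Since rank = 4 (the number of vectors), the set is linearly independent.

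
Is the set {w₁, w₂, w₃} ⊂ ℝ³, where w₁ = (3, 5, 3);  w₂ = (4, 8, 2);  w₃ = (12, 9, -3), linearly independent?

linearly independent

Row-reduce the matrix whose columns are w₁, w₂, w₃.
The reduction yields 3 nonzero rows, so the rank is 3.
Since rank = 3 (the number of vectors), the set is linearly independent.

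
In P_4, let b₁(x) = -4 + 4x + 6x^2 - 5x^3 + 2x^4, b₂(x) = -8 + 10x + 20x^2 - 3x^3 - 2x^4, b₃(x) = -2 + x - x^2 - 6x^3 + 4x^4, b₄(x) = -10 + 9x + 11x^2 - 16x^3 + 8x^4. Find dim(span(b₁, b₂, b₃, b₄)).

dim = 2

Use coordinates relative to {1, x, …, x^4}.
Form the matrix with b₁, b₂, b₃, b₄ as columns and reduce.
There are 2 pivot columns, so rank = 2.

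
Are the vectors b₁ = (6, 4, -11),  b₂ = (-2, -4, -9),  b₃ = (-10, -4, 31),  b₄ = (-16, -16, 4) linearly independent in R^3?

linearly dependent

There are 4 vectors in a 3-dimensional space, so they cannot be linearly independent.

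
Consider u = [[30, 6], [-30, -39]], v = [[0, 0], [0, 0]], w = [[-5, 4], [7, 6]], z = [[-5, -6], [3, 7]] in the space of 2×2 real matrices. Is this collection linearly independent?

Take coordinates with respect to the standard basis {E₁₁, E₁₂, E₂₁, E₂₂}.
One of the vectors is the zero vector, so the set is linearly dependent.

linearly dependent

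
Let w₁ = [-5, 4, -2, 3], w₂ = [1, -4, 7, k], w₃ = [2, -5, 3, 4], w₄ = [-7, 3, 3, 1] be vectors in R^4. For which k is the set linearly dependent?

Dependence holds iff the 4×4 matrix [w₁ w₂ w₃ w₄] is singular.
The determinant works out to 70*k + 252.
This vanishes exactly when k = -18/5.

k = -18/5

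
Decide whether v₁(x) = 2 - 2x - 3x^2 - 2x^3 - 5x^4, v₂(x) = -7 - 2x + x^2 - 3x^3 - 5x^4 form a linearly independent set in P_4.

Write each element as a coordinate vector in ℝ⁵ using {1, x, …, x^4}.
Place the vectors as rows of a 2×5 matrix and reduce to echelon form.
The reduction yields 2 nonzero rows, so the rank is 2.
Since rank = 2 (the number of vectors), the set is linearly independent.

linearly independent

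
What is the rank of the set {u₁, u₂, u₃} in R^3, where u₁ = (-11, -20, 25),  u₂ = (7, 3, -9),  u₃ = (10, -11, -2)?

rank 2

Form the matrix with u₁, u₂, u₃ as columns and reduce.
There are 2 pivot columns, so rank = 2.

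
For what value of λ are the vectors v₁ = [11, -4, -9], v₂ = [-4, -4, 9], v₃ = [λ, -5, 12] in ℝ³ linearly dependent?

λ = -45/8

The set is linearly dependent precisely when det[v₁; v₂; v₃] = 0.
The determinant works out to -72*λ - 405.
This vanishes exactly when λ = -45/8.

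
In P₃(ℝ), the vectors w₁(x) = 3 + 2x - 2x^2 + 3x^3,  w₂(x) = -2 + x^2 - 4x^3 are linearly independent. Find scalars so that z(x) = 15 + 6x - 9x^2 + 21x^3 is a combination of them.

Identify each element with its coordinate vector in ℝ⁴ via {1, x, …, x^3}.
Write z = a₁w₁ + a₂w₂ and equate components.
Back-substitution yields (a₁, a₂) = (3, -3).

z = 3w₁ - 3w₂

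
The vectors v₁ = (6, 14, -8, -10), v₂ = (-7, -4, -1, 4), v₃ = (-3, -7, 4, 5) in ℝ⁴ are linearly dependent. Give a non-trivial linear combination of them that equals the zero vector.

v₁ + 2v₃ = 0

Write the vectors as columns of a matrix and find a nonzero vector in its null space.
One solution (up to scaling) is (1, 0, 2).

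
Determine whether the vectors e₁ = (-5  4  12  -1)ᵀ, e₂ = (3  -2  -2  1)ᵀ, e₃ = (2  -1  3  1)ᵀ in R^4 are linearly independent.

Place the vectors as rows of a 3×4 matrix and reduce to echelon form.
The reduction yields 2 nonzero rows, so the rank is 2.
Since rank 2 < 3, the set is linearly dependent.
Indeed e₁ + 3e₂ - 2e₃ = 0.

linearly dependent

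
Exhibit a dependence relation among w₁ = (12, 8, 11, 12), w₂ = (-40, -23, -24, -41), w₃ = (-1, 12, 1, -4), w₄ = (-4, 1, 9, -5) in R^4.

3w₁ + w₂ - w₄ = 0

Solve the homogeneous system with w₁, w₂, w₃, w₄ as columns by row-reducing the coefficient matrix.
A generator of the null space is (3, 1, 0, -1).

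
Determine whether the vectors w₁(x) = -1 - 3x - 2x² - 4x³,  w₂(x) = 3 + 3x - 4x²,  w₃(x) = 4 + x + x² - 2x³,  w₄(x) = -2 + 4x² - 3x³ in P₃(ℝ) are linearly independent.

linearly independent

Take coordinates with respect to the standard basis {1, x, …, x³}.
The matrix [w₁|w₂|w₃|w₄] has determinant -428.
A nonzero determinant means the columns are linearly independent.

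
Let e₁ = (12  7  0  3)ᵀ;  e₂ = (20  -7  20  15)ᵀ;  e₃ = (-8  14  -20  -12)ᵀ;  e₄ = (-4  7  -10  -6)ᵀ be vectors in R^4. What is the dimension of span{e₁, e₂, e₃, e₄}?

dim = 2

Apply Gaussian elimination to the matrix whose rows are e₁, e₂, e₃, e₄.
Exactly 2 pivots survive; hence the rank is 2.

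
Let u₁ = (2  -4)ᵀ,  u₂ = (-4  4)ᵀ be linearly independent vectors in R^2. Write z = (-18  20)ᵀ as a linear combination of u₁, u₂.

z = -u₁ + 4u₂

Solve the system with u₁, u₂ as columns and z as the right-hand side.
Back-substitution yields (c₁, c₂) = (-1, 4).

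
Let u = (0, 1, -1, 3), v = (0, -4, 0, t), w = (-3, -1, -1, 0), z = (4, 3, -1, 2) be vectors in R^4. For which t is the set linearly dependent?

Dependence holds iff the 4×4 matrix [u v w z] is singular.
The determinant works out to -2*t - 60.
Setting this to zero gives t = -30.

t = -30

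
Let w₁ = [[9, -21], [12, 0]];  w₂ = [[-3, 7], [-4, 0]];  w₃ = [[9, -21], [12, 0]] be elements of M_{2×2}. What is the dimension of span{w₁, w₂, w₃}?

Use coordinates relative to {E₁₁, E₁₂, E₂₁, E₂₂}.
Put the 4×3 matrix [w₁|w₂|w₃] into echelon form.
Exactly 1 pivot survives; hence the rank is 1.

dim = 1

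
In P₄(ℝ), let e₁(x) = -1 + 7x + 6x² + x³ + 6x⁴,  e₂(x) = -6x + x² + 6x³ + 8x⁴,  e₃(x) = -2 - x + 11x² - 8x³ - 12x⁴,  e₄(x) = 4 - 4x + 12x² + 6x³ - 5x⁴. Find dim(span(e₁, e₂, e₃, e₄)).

Represent each element by its coordinate vector in ℝ⁵.
Apply Gaussian elimination to the matrix whose rows are e₁, e₂, e₃, e₄.
Reduction leaves 4 leading entries, giving rank 4.

4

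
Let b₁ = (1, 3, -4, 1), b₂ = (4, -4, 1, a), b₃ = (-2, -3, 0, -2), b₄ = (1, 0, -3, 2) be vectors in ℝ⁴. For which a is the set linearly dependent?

a = 23/3

The set is linearly dependent precisely when det[b₁; b₂; b₃; b₄] = 0.
The determinant works out to 161 - 21*a.
Setting this to zero gives a = 23/3.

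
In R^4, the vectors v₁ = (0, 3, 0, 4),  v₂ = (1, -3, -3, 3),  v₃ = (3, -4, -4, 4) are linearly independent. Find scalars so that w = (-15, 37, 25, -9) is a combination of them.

Write w = α₁v₁ + … + α₃v₃ and equate components.
Back-substitution yields (α₁, α₂, α₃) = (4, -3, -4).

w = 4v₁ - 3v₂ - 4v₃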